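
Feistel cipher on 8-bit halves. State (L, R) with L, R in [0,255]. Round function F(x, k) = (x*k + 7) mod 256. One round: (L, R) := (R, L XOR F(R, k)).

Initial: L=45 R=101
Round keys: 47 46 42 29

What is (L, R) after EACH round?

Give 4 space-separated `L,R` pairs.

Round 1 (k=47): L=101 R=191
Round 2 (k=46): L=191 R=60
Round 3 (k=42): L=60 R=96
Round 4 (k=29): L=96 R=219

Answer: 101,191 191,60 60,96 96,219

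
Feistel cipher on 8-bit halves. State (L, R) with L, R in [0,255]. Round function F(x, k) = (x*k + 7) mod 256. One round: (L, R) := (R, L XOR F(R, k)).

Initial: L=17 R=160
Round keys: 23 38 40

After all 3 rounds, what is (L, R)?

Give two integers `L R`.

Answer: 43 201

Derivation:
Round 1 (k=23): L=160 R=118
Round 2 (k=38): L=118 R=43
Round 3 (k=40): L=43 R=201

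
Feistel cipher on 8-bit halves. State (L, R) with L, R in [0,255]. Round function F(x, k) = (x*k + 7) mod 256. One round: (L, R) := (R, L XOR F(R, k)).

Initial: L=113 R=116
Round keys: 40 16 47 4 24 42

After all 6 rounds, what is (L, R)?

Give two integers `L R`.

Answer: 117 101

Derivation:
Round 1 (k=40): L=116 R=86
Round 2 (k=16): L=86 R=19
Round 3 (k=47): L=19 R=210
Round 4 (k=4): L=210 R=92
Round 5 (k=24): L=92 R=117
Round 6 (k=42): L=117 R=101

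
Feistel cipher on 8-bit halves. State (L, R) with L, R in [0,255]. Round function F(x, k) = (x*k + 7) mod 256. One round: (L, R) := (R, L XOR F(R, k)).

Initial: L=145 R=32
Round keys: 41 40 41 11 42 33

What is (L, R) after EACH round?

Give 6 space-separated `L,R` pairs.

Round 1 (k=41): L=32 R=182
Round 2 (k=40): L=182 R=87
Round 3 (k=41): L=87 R=64
Round 4 (k=11): L=64 R=144
Round 5 (k=42): L=144 R=231
Round 6 (k=33): L=231 R=94

Answer: 32,182 182,87 87,64 64,144 144,231 231,94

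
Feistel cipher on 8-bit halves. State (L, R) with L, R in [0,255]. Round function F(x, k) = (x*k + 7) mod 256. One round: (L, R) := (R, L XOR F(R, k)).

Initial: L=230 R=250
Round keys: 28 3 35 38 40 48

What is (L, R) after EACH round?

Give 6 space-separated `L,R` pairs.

Round 1 (k=28): L=250 R=185
Round 2 (k=3): L=185 R=200
Round 3 (k=35): L=200 R=230
Round 4 (k=38): L=230 R=227
Round 5 (k=40): L=227 R=153
Round 6 (k=48): L=153 R=84

Answer: 250,185 185,200 200,230 230,227 227,153 153,84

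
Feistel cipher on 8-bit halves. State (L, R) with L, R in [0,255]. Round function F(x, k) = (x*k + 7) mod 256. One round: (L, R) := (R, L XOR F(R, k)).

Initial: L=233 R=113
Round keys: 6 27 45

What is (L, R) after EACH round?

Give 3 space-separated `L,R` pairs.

Answer: 113,68 68,66 66,229

Derivation:
Round 1 (k=6): L=113 R=68
Round 2 (k=27): L=68 R=66
Round 3 (k=45): L=66 R=229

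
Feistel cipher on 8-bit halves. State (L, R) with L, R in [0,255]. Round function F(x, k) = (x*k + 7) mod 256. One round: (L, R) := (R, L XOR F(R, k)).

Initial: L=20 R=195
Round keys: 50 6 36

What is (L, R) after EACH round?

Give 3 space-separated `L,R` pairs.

Answer: 195,9 9,254 254,182

Derivation:
Round 1 (k=50): L=195 R=9
Round 2 (k=6): L=9 R=254
Round 3 (k=36): L=254 R=182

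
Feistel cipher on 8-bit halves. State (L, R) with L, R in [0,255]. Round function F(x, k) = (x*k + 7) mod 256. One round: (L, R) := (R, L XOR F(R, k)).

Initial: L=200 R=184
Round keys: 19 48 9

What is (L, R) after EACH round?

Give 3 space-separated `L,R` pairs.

Round 1 (k=19): L=184 R=103
Round 2 (k=48): L=103 R=239
Round 3 (k=9): L=239 R=9

Answer: 184,103 103,239 239,9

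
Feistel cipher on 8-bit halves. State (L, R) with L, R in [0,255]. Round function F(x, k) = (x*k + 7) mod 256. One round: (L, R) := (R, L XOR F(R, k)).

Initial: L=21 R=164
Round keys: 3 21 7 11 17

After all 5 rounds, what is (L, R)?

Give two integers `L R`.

Round 1 (k=3): L=164 R=230
Round 2 (k=21): L=230 R=65
Round 3 (k=7): L=65 R=40
Round 4 (k=11): L=40 R=254
Round 5 (k=17): L=254 R=205

Answer: 254 205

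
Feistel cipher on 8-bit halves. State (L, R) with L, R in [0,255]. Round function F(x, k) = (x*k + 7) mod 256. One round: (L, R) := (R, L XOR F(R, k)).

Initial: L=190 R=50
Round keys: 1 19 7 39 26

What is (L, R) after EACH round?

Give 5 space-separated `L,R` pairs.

Answer: 50,135 135,62 62,62 62,71 71,3

Derivation:
Round 1 (k=1): L=50 R=135
Round 2 (k=19): L=135 R=62
Round 3 (k=7): L=62 R=62
Round 4 (k=39): L=62 R=71
Round 5 (k=26): L=71 R=3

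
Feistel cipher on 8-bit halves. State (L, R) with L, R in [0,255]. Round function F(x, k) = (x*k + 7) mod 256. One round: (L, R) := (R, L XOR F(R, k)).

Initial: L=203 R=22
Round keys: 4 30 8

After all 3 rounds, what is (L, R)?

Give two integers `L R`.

Answer: 73 219

Derivation:
Round 1 (k=4): L=22 R=148
Round 2 (k=30): L=148 R=73
Round 3 (k=8): L=73 R=219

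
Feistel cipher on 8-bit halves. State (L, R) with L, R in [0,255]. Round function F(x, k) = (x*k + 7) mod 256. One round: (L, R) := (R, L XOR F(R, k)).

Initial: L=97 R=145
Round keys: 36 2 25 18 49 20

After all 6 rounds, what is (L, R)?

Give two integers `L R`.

Round 1 (k=36): L=145 R=10
Round 2 (k=2): L=10 R=138
Round 3 (k=25): L=138 R=139
Round 4 (k=18): L=139 R=71
Round 5 (k=49): L=71 R=21
Round 6 (k=20): L=21 R=236

Answer: 21 236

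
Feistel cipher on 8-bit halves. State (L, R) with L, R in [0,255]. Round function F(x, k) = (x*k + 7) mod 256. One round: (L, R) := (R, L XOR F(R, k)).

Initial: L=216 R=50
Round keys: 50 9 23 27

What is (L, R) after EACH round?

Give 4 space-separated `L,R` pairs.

Answer: 50,19 19,128 128,148 148,35

Derivation:
Round 1 (k=50): L=50 R=19
Round 2 (k=9): L=19 R=128
Round 3 (k=23): L=128 R=148
Round 4 (k=27): L=148 R=35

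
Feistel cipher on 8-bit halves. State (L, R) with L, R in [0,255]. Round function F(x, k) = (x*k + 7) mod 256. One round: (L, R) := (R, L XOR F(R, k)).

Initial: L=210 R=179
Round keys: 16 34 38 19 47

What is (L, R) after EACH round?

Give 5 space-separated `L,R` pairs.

Answer: 179,229 229,194 194,54 54,203 203,122

Derivation:
Round 1 (k=16): L=179 R=229
Round 2 (k=34): L=229 R=194
Round 3 (k=38): L=194 R=54
Round 4 (k=19): L=54 R=203
Round 5 (k=47): L=203 R=122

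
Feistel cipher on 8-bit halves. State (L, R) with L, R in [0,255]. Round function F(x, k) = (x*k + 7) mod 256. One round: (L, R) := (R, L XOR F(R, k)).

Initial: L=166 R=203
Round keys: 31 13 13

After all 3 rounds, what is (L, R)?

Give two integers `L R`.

Round 1 (k=31): L=203 R=58
Round 2 (k=13): L=58 R=50
Round 3 (k=13): L=50 R=171

Answer: 50 171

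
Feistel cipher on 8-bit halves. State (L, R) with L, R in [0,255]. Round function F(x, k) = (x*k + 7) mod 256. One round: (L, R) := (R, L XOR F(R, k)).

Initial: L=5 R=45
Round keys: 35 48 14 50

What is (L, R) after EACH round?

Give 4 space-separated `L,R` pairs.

Answer: 45,43 43,58 58,24 24,141

Derivation:
Round 1 (k=35): L=45 R=43
Round 2 (k=48): L=43 R=58
Round 3 (k=14): L=58 R=24
Round 4 (k=50): L=24 R=141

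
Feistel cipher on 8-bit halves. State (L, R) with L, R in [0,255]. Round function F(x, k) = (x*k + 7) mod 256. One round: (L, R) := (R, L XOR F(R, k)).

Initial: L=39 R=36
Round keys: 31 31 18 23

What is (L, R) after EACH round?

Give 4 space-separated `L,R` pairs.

Round 1 (k=31): L=36 R=68
Round 2 (k=31): L=68 R=103
Round 3 (k=18): L=103 R=1
Round 4 (k=23): L=1 R=121

Answer: 36,68 68,103 103,1 1,121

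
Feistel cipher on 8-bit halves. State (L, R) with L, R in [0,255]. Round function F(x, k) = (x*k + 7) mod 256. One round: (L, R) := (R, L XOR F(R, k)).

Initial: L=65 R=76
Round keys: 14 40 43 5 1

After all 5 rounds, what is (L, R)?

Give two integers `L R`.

Answer: 38 243

Derivation:
Round 1 (k=14): L=76 R=110
Round 2 (k=40): L=110 R=123
Round 3 (k=43): L=123 R=222
Round 4 (k=5): L=222 R=38
Round 5 (k=1): L=38 R=243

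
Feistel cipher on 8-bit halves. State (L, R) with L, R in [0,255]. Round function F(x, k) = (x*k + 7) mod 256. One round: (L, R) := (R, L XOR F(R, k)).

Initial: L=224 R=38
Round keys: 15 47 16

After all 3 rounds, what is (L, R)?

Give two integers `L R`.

Round 1 (k=15): L=38 R=161
Round 2 (k=47): L=161 R=176
Round 3 (k=16): L=176 R=166

Answer: 176 166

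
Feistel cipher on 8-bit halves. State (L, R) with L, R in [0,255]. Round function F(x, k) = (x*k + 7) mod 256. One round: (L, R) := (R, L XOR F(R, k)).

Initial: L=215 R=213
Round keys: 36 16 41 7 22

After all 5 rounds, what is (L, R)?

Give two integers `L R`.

Answer: 120 146

Derivation:
Round 1 (k=36): L=213 R=44
Round 2 (k=16): L=44 R=18
Round 3 (k=41): L=18 R=197
Round 4 (k=7): L=197 R=120
Round 5 (k=22): L=120 R=146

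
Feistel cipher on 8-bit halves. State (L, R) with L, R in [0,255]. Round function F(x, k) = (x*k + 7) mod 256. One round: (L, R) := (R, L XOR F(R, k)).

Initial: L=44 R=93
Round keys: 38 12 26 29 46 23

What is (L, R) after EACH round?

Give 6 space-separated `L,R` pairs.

Answer: 93,249 249,238 238,202 202,7 7,131 131,203

Derivation:
Round 1 (k=38): L=93 R=249
Round 2 (k=12): L=249 R=238
Round 3 (k=26): L=238 R=202
Round 4 (k=29): L=202 R=7
Round 5 (k=46): L=7 R=131
Round 6 (k=23): L=131 R=203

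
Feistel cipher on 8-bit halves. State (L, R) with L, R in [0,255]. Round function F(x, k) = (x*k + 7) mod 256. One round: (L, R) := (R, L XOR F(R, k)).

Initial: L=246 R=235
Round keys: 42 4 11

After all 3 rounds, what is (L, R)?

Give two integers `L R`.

Round 1 (k=42): L=235 R=99
Round 2 (k=4): L=99 R=120
Round 3 (k=11): L=120 R=76

Answer: 120 76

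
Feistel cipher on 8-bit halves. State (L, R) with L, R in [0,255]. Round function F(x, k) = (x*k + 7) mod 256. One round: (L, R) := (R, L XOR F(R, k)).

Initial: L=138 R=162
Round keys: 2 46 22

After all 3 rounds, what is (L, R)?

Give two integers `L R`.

Answer: 23 192

Derivation:
Round 1 (k=2): L=162 R=193
Round 2 (k=46): L=193 R=23
Round 3 (k=22): L=23 R=192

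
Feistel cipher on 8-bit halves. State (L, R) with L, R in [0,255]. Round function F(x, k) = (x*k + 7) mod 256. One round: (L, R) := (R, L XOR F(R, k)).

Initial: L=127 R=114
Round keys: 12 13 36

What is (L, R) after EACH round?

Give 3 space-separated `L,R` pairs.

Answer: 114,32 32,213 213,219

Derivation:
Round 1 (k=12): L=114 R=32
Round 2 (k=13): L=32 R=213
Round 3 (k=36): L=213 R=219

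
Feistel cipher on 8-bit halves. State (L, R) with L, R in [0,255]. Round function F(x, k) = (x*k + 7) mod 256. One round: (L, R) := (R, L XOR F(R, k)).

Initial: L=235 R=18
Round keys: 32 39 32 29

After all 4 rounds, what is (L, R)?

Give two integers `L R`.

Round 1 (k=32): L=18 R=172
Round 2 (k=39): L=172 R=41
Round 3 (k=32): L=41 R=139
Round 4 (k=29): L=139 R=239

Answer: 139 239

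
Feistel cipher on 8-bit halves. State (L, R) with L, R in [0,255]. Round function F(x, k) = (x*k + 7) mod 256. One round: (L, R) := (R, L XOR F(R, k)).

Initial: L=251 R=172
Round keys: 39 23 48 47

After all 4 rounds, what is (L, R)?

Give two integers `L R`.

Answer: 215 107

Derivation:
Round 1 (k=39): L=172 R=192
Round 2 (k=23): L=192 R=235
Round 3 (k=48): L=235 R=215
Round 4 (k=47): L=215 R=107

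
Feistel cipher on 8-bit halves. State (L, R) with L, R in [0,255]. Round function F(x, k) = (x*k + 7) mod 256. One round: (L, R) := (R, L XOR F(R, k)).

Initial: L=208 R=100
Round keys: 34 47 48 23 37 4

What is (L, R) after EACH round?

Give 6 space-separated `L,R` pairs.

Round 1 (k=34): L=100 R=159
Round 2 (k=47): L=159 R=92
Round 3 (k=48): L=92 R=216
Round 4 (k=23): L=216 R=51
Round 5 (k=37): L=51 R=190
Round 6 (k=4): L=190 R=204

Answer: 100,159 159,92 92,216 216,51 51,190 190,204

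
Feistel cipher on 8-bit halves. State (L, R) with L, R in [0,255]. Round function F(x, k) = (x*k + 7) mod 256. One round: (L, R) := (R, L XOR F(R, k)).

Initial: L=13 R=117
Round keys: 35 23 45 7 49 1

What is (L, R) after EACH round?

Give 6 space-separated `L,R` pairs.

Answer: 117,11 11,113 113,239 239,225 225,247 247,31

Derivation:
Round 1 (k=35): L=117 R=11
Round 2 (k=23): L=11 R=113
Round 3 (k=45): L=113 R=239
Round 4 (k=7): L=239 R=225
Round 5 (k=49): L=225 R=247
Round 6 (k=1): L=247 R=31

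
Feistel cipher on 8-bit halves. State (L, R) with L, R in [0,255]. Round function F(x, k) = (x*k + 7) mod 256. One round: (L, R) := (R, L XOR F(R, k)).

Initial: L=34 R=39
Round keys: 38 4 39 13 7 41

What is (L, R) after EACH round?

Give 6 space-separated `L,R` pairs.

Answer: 39,243 243,244 244,192 192,51 51,172 172,160

Derivation:
Round 1 (k=38): L=39 R=243
Round 2 (k=4): L=243 R=244
Round 3 (k=39): L=244 R=192
Round 4 (k=13): L=192 R=51
Round 5 (k=7): L=51 R=172
Round 6 (k=41): L=172 R=160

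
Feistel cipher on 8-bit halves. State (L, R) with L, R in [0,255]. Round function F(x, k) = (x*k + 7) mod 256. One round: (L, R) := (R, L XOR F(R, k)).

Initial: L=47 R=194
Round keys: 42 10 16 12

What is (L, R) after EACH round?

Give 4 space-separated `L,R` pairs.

Answer: 194,244 244,77 77,35 35,230

Derivation:
Round 1 (k=42): L=194 R=244
Round 2 (k=10): L=244 R=77
Round 3 (k=16): L=77 R=35
Round 4 (k=12): L=35 R=230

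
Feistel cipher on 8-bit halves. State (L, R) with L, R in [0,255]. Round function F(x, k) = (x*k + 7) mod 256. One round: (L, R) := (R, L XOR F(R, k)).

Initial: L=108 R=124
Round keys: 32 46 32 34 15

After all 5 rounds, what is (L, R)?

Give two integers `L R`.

Round 1 (k=32): L=124 R=235
Round 2 (k=46): L=235 R=61
Round 3 (k=32): L=61 R=76
Round 4 (k=34): L=76 R=34
Round 5 (k=15): L=34 R=73

Answer: 34 73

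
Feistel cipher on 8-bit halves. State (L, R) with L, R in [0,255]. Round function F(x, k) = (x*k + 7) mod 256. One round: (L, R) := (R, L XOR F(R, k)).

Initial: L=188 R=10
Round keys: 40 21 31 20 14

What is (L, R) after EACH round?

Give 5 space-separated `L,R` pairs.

Round 1 (k=40): L=10 R=43
Round 2 (k=21): L=43 R=132
Round 3 (k=31): L=132 R=40
Round 4 (k=20): L=40 R=163
Round 5 (k=14): L=163 R=217

Answer: 10,43 43,132 132,40 40,163 163,217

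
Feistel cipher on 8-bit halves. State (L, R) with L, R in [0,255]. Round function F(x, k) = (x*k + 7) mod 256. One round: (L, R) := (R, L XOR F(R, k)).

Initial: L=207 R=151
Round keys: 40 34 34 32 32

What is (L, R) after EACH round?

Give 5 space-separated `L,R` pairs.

Answer: 151,80 80,48 48,55 55,215 215,208

Derivation:
Round 1 (k=40): L=151 R=80
Round 2 (k=34): L=80 R=48
Round 3 (k=34): L=48 R=55
Round 4 (k=32): L=55 R=215
Round 5 (k=32): L=215 R=208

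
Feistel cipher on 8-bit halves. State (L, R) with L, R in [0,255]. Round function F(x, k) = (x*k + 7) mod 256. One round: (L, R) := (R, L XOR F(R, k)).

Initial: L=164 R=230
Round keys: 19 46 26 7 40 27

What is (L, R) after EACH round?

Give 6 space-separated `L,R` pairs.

Round 1 (k=19): L=230 R=189
Round 2 (k=46): L=189 R=27
Round 3 (k=26): L=27 R=120
Round 4 (k=7): L=120 R=84
Round 5 (k=40): L=84 R=95
Round 6 (k=27): L=95 R=88

Answer: 230,189 189,27 27,120 120,84 84,95 95,88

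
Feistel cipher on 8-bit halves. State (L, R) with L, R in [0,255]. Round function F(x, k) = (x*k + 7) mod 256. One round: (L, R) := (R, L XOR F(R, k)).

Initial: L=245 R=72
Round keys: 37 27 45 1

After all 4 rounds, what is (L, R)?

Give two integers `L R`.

Round 1 (k=37): L=72 R=154
Round 2 (k=27): L=154 R=13
Round 3 (k=45): L=13 R=202
Round 4 (k=1): L=202 R=220

Answer: 202 220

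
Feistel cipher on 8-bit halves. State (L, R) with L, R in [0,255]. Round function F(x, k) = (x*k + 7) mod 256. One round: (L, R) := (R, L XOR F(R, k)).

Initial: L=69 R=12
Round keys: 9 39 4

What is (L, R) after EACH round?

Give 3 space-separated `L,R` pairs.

Round 1 (k=9): L=12 R=54
Round 2 (k=39): L=54 R=77
Round 3 (k=4): L=77 R=13

Answer: 12,54 54,77 77,13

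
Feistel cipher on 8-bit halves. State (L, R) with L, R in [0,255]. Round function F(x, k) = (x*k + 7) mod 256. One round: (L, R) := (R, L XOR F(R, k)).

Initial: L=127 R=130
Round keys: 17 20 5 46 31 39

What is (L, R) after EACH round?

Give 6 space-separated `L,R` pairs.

Answer: 130,214 214,61 61,238 238,246 246,63 63,86

Derivation:
Round 1 (k=17): L=130 R=214
Round 2 (k=20): L=214 R=61
Round 3 (k=5): L=61 R=238
Round 4 (k=46): L=238 R=246
Round 5 (k=31): L=246 R=63
Round 6 (k=39): L=63 R=86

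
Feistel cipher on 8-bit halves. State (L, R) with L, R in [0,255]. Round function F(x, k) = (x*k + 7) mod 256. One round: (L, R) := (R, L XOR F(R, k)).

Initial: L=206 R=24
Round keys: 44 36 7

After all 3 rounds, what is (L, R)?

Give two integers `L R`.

Round 1 (k=44): L=24 R=233
Round 2 (k=36): L=233 R=211
Round 3 (k=7): L=211 R=37

Answer: 211 37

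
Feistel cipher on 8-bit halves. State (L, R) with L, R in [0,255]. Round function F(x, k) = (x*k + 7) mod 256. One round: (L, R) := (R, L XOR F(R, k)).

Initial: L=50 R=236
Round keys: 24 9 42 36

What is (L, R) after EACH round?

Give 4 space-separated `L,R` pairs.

Answer: 236,21 21,40 40,130 130,103

Derivation:
Round 1 (k=24): L=236 R=21
Round 2 (k=9): L=21 R=40
Round 3 (k=42): L=40 R=130
Round 4 (k=36): L=130 R=103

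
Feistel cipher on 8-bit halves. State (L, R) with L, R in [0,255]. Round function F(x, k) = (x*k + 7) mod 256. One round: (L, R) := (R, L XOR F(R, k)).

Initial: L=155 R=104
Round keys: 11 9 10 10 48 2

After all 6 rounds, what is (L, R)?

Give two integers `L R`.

Round 1 (k=11): L=104 R=228
Round 2 (k=9): L=228 R=99
Round 3 (k=10): L=99 R=1
Round 4 (k=10): L=1 R=114
Round 5 (k=48): L=114 R=102
Round 6 (k=2): L=102 R=161

Answer: 102 161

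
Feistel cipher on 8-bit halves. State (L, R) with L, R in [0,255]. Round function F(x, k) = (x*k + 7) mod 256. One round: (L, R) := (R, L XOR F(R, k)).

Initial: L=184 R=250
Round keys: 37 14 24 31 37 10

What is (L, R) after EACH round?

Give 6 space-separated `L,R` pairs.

Round 1 (k=37): L=250 R=145
Round 2 (k=14): L=145 R=15
Round 3 (k=24): L=15 R=254
Round 4 (k=31): L=254 R=198
Round 5 (k=37): L=198 R=91
Round 6 (k=10): L=91 R=83

Answer: 250,145 145,15 15,254 254,198 198,91 91,83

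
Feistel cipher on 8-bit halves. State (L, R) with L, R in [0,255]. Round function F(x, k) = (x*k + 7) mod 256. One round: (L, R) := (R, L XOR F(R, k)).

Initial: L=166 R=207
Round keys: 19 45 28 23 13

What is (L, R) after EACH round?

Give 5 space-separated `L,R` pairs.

Answer: 207,194 194,238 238,205 205,156 156,62

Derivation:
Round 1 (k=19): L=207 R=194
Round 2 (k=45): L=194 R=238
Round 3 (k=28): L=238 R=205
Round 4 (k=23): L=205 R=156
Round 5 (k=13): L=156 R=62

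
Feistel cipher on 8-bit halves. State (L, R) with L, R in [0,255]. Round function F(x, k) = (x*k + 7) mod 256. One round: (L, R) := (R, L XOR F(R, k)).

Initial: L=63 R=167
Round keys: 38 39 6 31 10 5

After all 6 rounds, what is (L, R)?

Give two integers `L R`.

Answer: 234 69

Derivation:
Round 1 (k=38): L=167 R=238
Round 2 (k=39): L=238 R=238
Round 3 (k=6): L=238 R=117
Round 4 (k=31): L=117 R=220
Round 5 (k=10): L=220 R=234
Round 6 (k=5): L=234 R=69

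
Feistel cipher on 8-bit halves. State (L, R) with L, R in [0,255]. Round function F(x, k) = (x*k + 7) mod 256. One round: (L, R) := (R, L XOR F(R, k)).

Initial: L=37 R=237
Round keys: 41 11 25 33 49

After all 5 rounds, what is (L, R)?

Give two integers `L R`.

Round 1 (k=41): L=237 R=217
Round 2 (k=11): L=217 R=183
Round 3 (k=25): L=183 R=63
Round 4 (k=33): L=63 R=145
Round 5 (k=49): L=145 R=247

Answer: 145 247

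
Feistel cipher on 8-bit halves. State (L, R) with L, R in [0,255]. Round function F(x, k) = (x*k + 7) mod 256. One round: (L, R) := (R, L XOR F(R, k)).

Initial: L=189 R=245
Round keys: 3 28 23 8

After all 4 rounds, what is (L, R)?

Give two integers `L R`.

Answer: 18 153

Derivation:
Round 1 (k=3): L=245 R=91
Round 2 (k=28): L=91 R=14
Round 3 (k=23): L=14 R=18
Round 4 (k=8): L=18 R=153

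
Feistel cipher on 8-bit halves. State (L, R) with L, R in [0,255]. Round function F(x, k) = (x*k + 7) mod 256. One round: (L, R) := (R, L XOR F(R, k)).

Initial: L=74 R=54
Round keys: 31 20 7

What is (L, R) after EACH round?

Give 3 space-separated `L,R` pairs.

Answer: 54,219 219,21 21,65

Derivation:
Round 1 (k=31): L=54 R=219
Round 2 (k=20): L=219 R=21
Round 3 (k=7): L=21 R=65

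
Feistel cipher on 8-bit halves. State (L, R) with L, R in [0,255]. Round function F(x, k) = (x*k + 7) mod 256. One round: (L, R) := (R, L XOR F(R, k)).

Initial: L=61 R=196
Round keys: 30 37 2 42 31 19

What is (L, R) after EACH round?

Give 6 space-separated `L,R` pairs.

Round 1 (k=30): L=196 R=194
Round 2 (k=37): L=194 R=213
Round 3 (k=2): L=213 R=115
Round 4 (k=42): L=115 R=48
Round 5 (k=31): L=48 R=164
Round 6 (k=19): L=164 R=3

Answer: 196,194 194,213 213,115 115,48 48,164 164,3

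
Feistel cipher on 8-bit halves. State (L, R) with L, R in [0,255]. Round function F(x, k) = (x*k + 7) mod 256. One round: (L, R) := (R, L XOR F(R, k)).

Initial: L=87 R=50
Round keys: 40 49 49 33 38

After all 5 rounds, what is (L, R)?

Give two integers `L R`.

Answer: 6 199

Derivation:
Round 1 (k=40): L=50 R=128
Round 2 (k=49): L=128 R=181
Round 3 (k=49): L=181 R=44
Round 4 (k=33): L=44 R=6
Round 5 (k=38): L=6 R=199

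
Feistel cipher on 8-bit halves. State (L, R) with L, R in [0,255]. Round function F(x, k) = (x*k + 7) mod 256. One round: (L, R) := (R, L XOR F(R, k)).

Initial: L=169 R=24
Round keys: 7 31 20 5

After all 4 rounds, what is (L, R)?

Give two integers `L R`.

Round 1 (k=7): L=24 R=6
Round 2 (k=31): L=6 R=217
Round 3 (k=20): L=217 R=253
Round 4 (k=5): L=253 R=33

Answer: 253 33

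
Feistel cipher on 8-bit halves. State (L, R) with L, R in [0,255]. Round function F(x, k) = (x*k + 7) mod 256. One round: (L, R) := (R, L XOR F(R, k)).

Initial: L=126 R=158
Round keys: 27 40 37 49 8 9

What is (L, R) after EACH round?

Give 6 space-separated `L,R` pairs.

Round 1 (k=27): L=158 R=207
Round 2 (k=40): L=207 R=193
Round 3 (k=37): L=193 R=35
Round 4 (k=49): L=35 R=123
Round 5 (k=8): L=123 R=252
Round 6 (k=9): L=252 R=152

Answer: 158,207 207,193 193,35 35,123 123,252 252,152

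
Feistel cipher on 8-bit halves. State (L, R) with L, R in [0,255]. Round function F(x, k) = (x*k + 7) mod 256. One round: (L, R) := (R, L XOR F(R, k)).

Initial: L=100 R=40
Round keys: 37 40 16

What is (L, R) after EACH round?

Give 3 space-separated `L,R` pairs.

Round 1 (k=37): L=40 R=171
Round 2 (k=40): L=171 R=151
Round 3 (k=16): L=151 R=220

Answer: 40,171 171,151 151,220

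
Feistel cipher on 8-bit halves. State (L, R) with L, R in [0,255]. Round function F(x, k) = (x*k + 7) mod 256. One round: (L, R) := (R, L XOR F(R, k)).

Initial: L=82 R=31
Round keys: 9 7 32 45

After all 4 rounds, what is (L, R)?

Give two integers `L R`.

Round 1 (k=9): L=31 R=76
Round 2 (k=7): L=76 R=4
Round 3 (k=32): L=4 R=203
Round 4 (k=45): L=203 R=178

Answer: 203 178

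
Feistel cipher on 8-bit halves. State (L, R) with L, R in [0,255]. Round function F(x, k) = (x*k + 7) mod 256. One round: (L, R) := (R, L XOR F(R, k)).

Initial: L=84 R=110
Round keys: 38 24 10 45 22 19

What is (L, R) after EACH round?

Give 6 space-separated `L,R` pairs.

Round 1 (k=38): L=110 R=15
Round 2 (k=24): L=15 R=1
Round 3 (k=10): L=1 R=30
Round 4 (k=45): L=30 R=76
Round 5 (k=22): L=76 R=145
Round 6 (k=19): L=145 R=134

Answer: 110,15 15,1 1,30 30,76 76,145 145,134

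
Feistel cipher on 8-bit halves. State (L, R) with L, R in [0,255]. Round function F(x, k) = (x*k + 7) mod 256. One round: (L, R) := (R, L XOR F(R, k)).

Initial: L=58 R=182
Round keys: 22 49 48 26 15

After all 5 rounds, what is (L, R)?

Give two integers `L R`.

Answer: 253 236

Derivation:
Round 1 (k=22): L=182 R=145
Round 2 (k=49): L=145 R=126
Round 3 (k=48): L=126 R=54
Round 4 (k=26): L=54 R=253
Round 5 (k=15): L=253 R=236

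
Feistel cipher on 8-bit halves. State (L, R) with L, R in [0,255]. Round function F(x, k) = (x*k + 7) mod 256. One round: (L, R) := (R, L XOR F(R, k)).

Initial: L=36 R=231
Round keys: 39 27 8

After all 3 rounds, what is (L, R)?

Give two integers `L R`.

Answer: 28 251

Derivation:
Round 1 (k=39): L=231 R=28
Round 2 (k=27): L=28 R=28
Round 3 (k=8): L=28 R=251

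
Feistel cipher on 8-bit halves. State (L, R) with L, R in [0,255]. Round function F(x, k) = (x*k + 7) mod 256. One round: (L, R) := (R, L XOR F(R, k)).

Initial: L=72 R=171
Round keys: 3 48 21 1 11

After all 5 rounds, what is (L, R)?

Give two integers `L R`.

Answer: 198 234

Derivation:
Round 1 (k=3): L=171 R=64
Round 2 (k=48): L=64 R=172
Round 3 (k=21): L=172 R=99
Round 4 (k=1): L=99 R=198
Round 5 (k=11): L=198 R=234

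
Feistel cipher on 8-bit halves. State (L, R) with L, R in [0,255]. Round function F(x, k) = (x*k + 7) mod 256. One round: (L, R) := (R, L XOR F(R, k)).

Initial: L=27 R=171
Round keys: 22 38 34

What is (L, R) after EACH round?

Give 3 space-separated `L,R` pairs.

Answer: 171,162 162,184 184,213

Derivation:
Round 1 (k=22): L=171 R=162
Round 2 (k=38): L=162 R=184
Round 3 (k=34): L=184 R=213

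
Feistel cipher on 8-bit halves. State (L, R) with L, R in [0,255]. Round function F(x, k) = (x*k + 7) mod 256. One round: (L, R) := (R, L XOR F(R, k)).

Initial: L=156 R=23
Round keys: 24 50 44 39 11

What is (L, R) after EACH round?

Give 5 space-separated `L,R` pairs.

Round 1 (k=24): L=23 R=179
Round 2 (k=50): L=179 R=234
Round 3 (k=44): L=234 R=140
Round 4 (k=39): L=140 R=177
Round 5 (k=11): L=177 R=46

Answer: 23,179 179,234 234,140 140,177 177,46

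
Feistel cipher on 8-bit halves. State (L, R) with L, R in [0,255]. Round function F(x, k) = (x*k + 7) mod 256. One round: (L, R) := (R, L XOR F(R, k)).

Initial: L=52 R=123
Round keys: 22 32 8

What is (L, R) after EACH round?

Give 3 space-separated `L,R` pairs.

Round 1 (k=22): L=123 R=173
Round 2 (k=32): L=173 R=220
Round 3 (k=8): L=220 R=74

Answer: 123,173 173,220 220,74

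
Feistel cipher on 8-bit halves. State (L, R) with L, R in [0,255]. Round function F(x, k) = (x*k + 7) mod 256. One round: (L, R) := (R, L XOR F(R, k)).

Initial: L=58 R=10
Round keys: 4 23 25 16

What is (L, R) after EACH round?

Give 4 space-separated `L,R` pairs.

Answer: 10,21 21,224 224,242 242,199

Derivation:
Round 1 (k=4): L=10 R=21
Round 2 (k=23): L=21 R=224
Round 3 (k=25): L=224 R=242
Round 4 (k=16): L=242 R=199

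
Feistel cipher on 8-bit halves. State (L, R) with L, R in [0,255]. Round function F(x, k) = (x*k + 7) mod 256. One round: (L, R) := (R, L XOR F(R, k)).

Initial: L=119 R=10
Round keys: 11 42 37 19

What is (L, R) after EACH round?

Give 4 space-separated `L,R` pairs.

Answer: 10,2 2,81 81,190 190,112

Derivation:
Round 1 (k=11): L=10 R=2
Round 2 (k=42): L=2 R=81
Round 3 (k=37): L=81 R=190
Round 4 (k=19): L=190 R=112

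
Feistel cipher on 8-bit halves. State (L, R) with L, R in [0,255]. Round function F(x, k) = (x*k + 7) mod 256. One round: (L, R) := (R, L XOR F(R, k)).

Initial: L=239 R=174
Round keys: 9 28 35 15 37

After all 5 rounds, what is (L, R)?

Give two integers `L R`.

Round 1 (k=9): L=174 R=202
Round 2 (k=28): L=202 R=177
Round 3 (k=35): L=177 R=240
Round 4 (k=15): L=240 R=166
Round 5 (k=37): L=166 R=245

Answer: 166 245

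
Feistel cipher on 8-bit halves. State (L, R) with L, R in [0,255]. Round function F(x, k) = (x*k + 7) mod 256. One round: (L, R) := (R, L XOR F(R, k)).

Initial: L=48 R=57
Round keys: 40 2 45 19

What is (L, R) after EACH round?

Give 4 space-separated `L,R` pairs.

Round 1 (k=40): L=57 R=223
Round 2 (k=2): L=223 R=252
Round 3 (k=45): L=252 R=140
Round 4 (k=19): L=140 R=151

Answer: 57,223 223,252 252,140 140,151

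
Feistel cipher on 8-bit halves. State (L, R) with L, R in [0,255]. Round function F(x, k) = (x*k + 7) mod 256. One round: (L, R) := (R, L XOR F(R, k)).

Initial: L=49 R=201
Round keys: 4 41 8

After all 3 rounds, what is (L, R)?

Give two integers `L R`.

Answer: 248 221

Derivation:
Round 1 (k=4): L=201 R=26
Round 2 (k=41): L=26 R=248
Round 3 (k=8): L=248 R=221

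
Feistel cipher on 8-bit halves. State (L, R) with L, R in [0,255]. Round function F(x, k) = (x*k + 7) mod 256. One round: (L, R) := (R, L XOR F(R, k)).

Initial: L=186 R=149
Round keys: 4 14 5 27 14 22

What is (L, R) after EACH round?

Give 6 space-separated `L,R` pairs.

Round 1 (k=4): L=149 R=225
Round 2 (k=14): L=225 R=192
Round 3 (k=5): L=192 R=38
Round 4 (k=27): L=38 R=201
Round 5 (k=14): L=201 R=35
Round 6 (k=22): L=35 R=192

Answer: 149,225 225,192 192,38 38,201 201,35 35,192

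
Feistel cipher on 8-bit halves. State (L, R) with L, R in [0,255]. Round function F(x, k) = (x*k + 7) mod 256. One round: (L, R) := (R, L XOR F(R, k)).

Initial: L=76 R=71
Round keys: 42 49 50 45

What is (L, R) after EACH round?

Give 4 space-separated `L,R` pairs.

Round 1 (k=42): L=71 R=225
Round 2 (k=49): L=225 R=95
Round 3 (k=50): L=95 R=116
Round 4 (k=45): L=116 R=52

Answer: 71,225 225,95 95,116 116,52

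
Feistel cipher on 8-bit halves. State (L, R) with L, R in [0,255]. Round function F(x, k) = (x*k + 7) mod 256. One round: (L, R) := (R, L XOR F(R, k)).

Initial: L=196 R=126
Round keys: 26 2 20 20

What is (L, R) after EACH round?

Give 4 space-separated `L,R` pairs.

Answer: 126,23 23,75 75,244 244,92

Derivation:
Round 1 (k=26): L=126 R=23
Round 2 (k=2): L=23 R=75
Round 3 (k=20): L=75 R=244
Round 4 (k=20): L=244 R=92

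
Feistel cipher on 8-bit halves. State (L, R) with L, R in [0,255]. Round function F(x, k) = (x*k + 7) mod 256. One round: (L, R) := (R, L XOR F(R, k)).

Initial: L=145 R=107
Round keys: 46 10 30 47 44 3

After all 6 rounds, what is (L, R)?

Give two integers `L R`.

Round 1 (k=46): L=107 R=208
Round 2 (k=10): L=208 R=76
Round 3 (k=30): L=76 R=63
Round 4 (k=47): L=63 R=212
Round 5 (k=44): L=212 R=72
Round 6 (k=3): L=72 R=11

Answer: 72 11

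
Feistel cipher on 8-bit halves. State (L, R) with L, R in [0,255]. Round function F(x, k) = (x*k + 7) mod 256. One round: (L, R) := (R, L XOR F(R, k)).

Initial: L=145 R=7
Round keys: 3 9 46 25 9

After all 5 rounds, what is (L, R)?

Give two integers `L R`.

Answer: 40 195

Derivation:
Round 1 (k=3): L=7 R=141
Round 2 (k=9): L=141 R=251
Round 3 (k=46): L=251 R=172
Round 4 (k=25): L=172 R=40
Round 5 (k=9): L=40 R=195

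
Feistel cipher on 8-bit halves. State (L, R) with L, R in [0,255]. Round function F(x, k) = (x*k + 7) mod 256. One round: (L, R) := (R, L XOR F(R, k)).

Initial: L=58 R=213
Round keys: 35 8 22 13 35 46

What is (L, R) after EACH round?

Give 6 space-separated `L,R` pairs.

Answer: 213,28 28,50 50,79 79,56 56,224 224,127

Derivation:
Round 1 (k=35): L=213 R=28
Round 2 (k=8): L=28 R=50
Round 3 (k=22): L=50 R=79
Round 4 (k=13): L=79 R=56
Round 5 (k=35): L=56 R=224
Round 6 (k=46): L=224 R=127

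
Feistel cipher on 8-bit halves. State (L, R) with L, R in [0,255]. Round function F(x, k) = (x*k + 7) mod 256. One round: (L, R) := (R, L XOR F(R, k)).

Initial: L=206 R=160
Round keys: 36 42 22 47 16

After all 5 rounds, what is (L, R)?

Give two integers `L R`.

Answer: 146 179

Derivation:
Round 1 (k=36): L=160 R=73
Round 2 (k=42): L=73 R=161
Round 3 (k=22): L=161 R=148
Round 4 (k=47): L=148 R=146
Round 5 (k=16): L=146 R=179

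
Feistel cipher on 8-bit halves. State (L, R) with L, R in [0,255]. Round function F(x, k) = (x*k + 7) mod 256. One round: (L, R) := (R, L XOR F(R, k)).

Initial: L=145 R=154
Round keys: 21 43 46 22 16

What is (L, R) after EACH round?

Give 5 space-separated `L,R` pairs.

Answer: 154,56 56,245 245,53 53,96 96,50

Derivation:
Round 1 (k=21): L=154 R=56
Round 2 (k=43): L=56 R=245
Round 3 (k=46): L=245 R=53
Round 4 (k=22): L=53 R=96
Round 5 (k=16): L=96 R=50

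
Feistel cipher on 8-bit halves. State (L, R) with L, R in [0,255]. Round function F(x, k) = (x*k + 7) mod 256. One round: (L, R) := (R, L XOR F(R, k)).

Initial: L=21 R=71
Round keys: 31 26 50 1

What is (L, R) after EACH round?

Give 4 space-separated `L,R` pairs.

Answer: 71,181 181,46 46,182 182,147

Derivation:
Round 1 (k=31): L=71 R=181
Round 2 (k=26): L=181 R=46
Round 3 (k=50): L=46 R=182
Round 4 (k=1): L=182 R=147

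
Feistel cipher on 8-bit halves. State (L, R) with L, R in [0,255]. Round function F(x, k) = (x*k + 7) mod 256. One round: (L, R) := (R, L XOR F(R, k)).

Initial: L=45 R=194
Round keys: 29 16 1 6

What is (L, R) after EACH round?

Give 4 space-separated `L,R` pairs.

Answer: 194,44 44,5 5,32 32,194

Derivation:
Round 1 (k=29): L=194 R=44
Round 2 (k=16): L=44 R=5
Round 3 (k=1): L=5 R=32
Round 4 (k=6): L=32 R=194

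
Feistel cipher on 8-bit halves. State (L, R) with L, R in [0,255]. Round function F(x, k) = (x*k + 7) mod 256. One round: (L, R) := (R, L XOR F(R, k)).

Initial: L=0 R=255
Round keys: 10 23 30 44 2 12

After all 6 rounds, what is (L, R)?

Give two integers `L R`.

Round 1 (k=10): L=255 R=253
Round 2 (k=23): L=253 R=61
Round 3 (k=30): L=61 R=208
Round 4 (k=44): L=208 R=250
Round 5 (k=2): L=250 R=43
Round 6 (k=12): L=43 R=241

Answer: 43 241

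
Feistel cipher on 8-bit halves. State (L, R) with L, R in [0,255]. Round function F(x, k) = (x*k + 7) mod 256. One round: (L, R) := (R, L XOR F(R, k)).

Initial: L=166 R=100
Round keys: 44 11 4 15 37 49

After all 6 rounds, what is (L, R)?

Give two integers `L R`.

Round 1 (k=44): L=100 R=145
Round 2 (k=11): L=145 R=38
Round 3 (k=4): L=38 R=14
Round 4 (k=15): L=14 R=255
Round 5 (k=37): L=255 R=236
Round 6 (k=49): L=236 R=204

Answer: 236 204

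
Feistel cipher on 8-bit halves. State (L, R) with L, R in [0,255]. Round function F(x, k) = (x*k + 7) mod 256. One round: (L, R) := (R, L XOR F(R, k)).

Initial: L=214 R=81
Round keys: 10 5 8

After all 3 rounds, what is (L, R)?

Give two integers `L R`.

Answer: 219 56

Derivation:
Round 1 (k=10): L=81 R=231
Round 2 (k=5): L=231 R=219
Round 3 (k=8): L=219 R=56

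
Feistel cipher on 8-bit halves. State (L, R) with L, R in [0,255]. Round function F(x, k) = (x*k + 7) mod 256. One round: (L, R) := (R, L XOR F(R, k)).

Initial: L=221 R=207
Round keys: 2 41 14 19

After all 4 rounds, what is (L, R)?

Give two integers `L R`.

Answer: 95 228

Derivation:
Round 1 (k=2): L=207 R=120
Round 2 (k=41): L=120 R=240
Round 3 (k=14): L=240 R=95
Round 4 (k=19): L=95 R=228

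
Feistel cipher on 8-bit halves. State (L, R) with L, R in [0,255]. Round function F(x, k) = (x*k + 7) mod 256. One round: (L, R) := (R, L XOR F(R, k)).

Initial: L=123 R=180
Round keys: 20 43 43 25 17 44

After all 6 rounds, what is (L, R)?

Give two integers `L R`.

Round 1 (k=20): L=180 R=108
Round 2 (k=43): L=108 R=159
Round 3 (k=43): L=159 R=208
Round 4 (k=25): L=208 R=200
Round 5 (k=17): L=200 R=159
Round 6 (k=44): L=159 R=147

Answer: 159 147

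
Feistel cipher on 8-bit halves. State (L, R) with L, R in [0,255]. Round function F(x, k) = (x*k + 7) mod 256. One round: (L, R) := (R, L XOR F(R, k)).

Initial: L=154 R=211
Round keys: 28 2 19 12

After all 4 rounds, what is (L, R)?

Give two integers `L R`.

Round 1 (k=28): L=211 R=129
Round 2 (k=2): L=129 R=218
Round 3 (k=19): L=218 R=180
Round 4 (k=12): L=180 R=173

Answer: 180 173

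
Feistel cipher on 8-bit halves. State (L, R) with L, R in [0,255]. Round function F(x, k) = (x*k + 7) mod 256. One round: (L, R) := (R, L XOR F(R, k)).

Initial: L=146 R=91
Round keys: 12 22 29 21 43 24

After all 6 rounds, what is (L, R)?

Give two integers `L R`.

Round 1 (k=12): L=91 R=217
Round 2 (k=22): L=217 R=246
Round 3 (k=29): L=246 R=60
Round 4 (k=21): L=60 R=5
Round 5 (k=43): L=5 R=226
Round 6 (k=24): L=226 R=50

Answer: 226 50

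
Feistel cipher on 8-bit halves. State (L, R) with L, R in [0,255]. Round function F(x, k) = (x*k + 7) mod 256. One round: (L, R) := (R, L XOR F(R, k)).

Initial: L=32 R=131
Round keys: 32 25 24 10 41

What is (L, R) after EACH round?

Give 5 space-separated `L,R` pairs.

Round 1 (k=32): L=131 R=71
Round 2 (k=25): L=71 R=117
Round 3 (k=24): L=117 R=184
Round 4 (k=10): L=184 R=66
Round 5 (k=41): L=66 R=33

Answer: 131,71 71,117 117,184 184,66 66,33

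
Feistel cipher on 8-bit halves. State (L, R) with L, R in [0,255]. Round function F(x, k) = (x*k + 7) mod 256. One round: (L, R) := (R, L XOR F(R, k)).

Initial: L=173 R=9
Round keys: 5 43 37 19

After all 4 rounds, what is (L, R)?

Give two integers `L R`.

Round 1 (k=5): L=9 R=153
Round 2 (k=43): L=153 R=179
Round 3 (k=37): L=179 R=127
Round 4 (k=19): L=127 R=199

Answer: 127 199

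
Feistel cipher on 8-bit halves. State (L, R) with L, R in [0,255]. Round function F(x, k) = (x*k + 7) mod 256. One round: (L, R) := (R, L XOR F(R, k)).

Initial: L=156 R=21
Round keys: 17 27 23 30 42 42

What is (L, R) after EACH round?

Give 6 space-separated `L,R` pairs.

Round 1 (k=17): L=21 R=240
Round 2 (k=27): L=240 R=66
Round 3 (k=23): L=66 R=5
Round 4 (k=30): L=5 R=223
Round 5 (k=42): L=223 R=152
Round 6 (k=42): L=152 R=40

Answer: 21,240 240,66 66,5 5,223 223,152 152,40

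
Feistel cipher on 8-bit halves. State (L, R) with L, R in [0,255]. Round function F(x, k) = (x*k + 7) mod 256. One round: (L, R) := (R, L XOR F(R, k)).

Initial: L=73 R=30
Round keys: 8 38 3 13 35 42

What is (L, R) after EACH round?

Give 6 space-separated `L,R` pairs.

Answer: 30,190 190,37 37,200 200,10 10,173 173,99

Derivation:
Round 1 (k=8): L=30 R=190
Round 2 (k=38): L=190 R=37
Round 3 (k=3): L=37 R=200
Round 4 (k=13): L=200 R=10
Round 5 (k=35): L=10 R=173
Round 6 (k=42): L=173 R=99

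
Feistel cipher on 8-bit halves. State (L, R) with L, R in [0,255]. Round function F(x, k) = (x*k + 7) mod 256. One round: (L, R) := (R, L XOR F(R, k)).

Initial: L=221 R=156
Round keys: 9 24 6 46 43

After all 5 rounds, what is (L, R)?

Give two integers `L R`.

Round 1 (k=9): L=156 R=94
Round 2 (k=24): L=94 R=75
Round 3 (k=6): L=75 R=151
Round 4 (k=46): L=151 R=98
Round 5 (k=43): L=98 R=234

Answer: 98 234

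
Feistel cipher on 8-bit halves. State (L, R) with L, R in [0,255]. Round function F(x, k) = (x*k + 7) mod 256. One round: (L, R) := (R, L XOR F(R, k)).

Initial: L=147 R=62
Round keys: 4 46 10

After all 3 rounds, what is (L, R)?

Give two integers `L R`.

Answer: 81 93

Derivation:
Round 1 (k=4): L=62 R=108
Round 2 (k=46): L=108 R=81
Round 3 (k=10): L=81 R=93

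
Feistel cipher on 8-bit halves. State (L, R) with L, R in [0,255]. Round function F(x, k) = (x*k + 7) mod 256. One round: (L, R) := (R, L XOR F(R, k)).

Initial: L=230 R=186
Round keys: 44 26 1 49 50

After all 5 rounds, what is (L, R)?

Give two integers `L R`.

Round 1 (k=44): L=186 R=25
Round 2 (k=26): L=25 R=43
Round 3 (k=1): L=43 R=43
Round 4 (k=49): L=43 R=105
Round 5 (k=50): L=105 R=162

Answer: 105 162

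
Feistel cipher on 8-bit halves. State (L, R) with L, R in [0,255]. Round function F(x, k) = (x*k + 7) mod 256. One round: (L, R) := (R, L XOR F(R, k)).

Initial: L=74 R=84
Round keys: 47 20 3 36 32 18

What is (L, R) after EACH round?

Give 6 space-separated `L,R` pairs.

Round 1 (k=47): L=84 R=57
Round 2 (k=20): L=57 R=47
Round 3 (k=3): L=47 R=173
Round 4 (k=36): L=173 R=116
Round 5 (k=32): L=116 R=42
Round 6 (k=18): L=42 R=143

Answer: 84,57 57,47 47,173 173,116 116,42 42,143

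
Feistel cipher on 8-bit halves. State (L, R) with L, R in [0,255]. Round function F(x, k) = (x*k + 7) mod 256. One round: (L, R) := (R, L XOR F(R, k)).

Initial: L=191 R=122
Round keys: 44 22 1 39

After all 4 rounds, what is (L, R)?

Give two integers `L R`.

Round 1 (k=44): L=122 R=64
Round 2 (k=22): L=64 R=253
Round 3 (k=1): L=253 R=68
Round 4 (k=39): L=68 R=158

Answer: 68 158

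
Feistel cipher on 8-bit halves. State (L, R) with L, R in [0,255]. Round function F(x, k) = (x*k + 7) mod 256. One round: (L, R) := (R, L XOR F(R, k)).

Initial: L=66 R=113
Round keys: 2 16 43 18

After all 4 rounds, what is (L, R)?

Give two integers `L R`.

Round 1 (k=2): L=113 R=171
Round 2 (k=16): L=171 R=198
Round 3 (k=43): L=198 R=226
Round 4 (k=18): L=226 R=45

Answer: 226 45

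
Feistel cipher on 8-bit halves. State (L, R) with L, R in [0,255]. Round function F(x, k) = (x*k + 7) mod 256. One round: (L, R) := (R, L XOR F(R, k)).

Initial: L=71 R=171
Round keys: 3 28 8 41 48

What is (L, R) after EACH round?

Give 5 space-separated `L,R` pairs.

Answer: 171,79 79,0 0,72 72,143 143,159

Derivation:
Round 1 (k=3): L=171 R=79
Round 2 (k=28): L=79 R=0
Round 3 (k=8): L=0 R=72
Round 4 (k=41): L=72 R=143
Round 5 (k=48): L=143 R=159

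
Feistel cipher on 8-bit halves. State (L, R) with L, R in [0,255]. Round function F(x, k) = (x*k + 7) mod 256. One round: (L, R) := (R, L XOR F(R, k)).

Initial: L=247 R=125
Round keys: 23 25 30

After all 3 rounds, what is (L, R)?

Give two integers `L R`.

Answer: 201 32

Derivation:
Round 1 (k=23): L=125 R=181
Round 2 (k=25): L=181 R=201
Round 3 (k=30): L=201 R=32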